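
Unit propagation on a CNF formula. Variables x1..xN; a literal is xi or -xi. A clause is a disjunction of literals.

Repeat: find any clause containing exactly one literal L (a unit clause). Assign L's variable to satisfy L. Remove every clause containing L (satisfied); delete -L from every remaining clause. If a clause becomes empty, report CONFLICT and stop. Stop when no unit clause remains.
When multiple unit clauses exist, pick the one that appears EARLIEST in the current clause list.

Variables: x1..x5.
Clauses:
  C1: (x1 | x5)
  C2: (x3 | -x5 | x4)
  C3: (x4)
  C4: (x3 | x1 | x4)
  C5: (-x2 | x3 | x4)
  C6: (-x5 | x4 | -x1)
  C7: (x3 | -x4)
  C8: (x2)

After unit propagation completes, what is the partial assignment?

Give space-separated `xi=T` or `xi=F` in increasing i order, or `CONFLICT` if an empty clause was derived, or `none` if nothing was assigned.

Answer: x2=T x3=T x4=T

Derivation:
unit clause [4] forces x4=T; simplify:
  drop -4 from [3, -4] -> [3]
  satisfied 5 clause(s); 3 remain; assigned so far: [4]
unit clause [3] forces x3=T; simplify:
  satisfied 1 clause(s); 2 remain; assigned so far: [3, 4]
unit clause [2] forces x2=T; simplify:
  satisfied 1 clause(s); 1 remain; assigned so far: [2, 3, 4]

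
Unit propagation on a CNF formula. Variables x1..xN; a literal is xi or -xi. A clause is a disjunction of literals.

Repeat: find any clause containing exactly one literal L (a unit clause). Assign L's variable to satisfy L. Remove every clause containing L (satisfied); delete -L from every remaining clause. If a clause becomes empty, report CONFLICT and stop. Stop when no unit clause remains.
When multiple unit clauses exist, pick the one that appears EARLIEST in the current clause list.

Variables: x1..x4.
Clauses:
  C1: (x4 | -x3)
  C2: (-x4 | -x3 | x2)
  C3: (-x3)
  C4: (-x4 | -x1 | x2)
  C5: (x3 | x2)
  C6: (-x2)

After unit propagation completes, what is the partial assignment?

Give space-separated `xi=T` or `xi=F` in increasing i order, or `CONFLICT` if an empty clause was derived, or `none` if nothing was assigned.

unit clause [-3] forces x3=F; simplify:
  drop 3 from [3, 2] -> [2]
  satisfied 3 clause(s); 3 remain; assigned so far: [3]
unit clause [2] forces x2=T; simplify:
  drop -2 from [-2] -> [] (empty!)
  satisfied 2 clause(s); 1 remain; assigned so far: [2, 3]
CONFLICT (empty clause)

Answer: CONFLICT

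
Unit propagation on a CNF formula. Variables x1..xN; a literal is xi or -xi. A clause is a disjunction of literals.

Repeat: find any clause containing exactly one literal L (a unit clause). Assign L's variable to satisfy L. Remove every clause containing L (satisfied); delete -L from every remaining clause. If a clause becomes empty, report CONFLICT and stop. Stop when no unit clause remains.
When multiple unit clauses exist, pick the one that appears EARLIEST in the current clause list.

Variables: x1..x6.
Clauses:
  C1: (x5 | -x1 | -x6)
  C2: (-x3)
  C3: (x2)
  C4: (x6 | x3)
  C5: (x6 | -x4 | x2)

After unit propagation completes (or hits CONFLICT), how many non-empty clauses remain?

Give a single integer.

unit clause [-3] forces x3=F; simplify:
  drop 3 from [6, 3] -> [6]
  satisfied 1 clause(s); 4 remain; assigned so far: [3]
unit clause [2] forces x2=T; simplify:
  satisfied 2 clause(s); 2 remain; assigned so far: [2, 3]
unit clause [6] forces x6=T; simplify:
  drop -6 from [5, -1, -6] -> [5, -1]
  satisfied 1 clause(s); 1 remain; assigned so far: [2, 3, 6]

Answer: 1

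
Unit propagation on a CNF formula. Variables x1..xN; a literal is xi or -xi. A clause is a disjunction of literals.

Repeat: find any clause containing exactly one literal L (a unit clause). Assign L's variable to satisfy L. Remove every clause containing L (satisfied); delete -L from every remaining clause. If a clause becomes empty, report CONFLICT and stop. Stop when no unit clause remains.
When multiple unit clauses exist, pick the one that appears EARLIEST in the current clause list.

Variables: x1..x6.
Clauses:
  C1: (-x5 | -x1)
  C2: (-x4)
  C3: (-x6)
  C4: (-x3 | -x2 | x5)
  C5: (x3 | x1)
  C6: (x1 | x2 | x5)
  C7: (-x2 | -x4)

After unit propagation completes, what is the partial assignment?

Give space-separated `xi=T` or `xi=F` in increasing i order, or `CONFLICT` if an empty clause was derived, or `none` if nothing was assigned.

Answer: x4=F x6=F

Derivation:
unit clause [-4] forces x4=F; simplify:
  satisfied 2 clause(s); 5 remain; assigned so far: [4]
unit clause [-6] forces x6=F; simplify:
  satisfied 1 clause(s); 4 remain; assigned so far: [4, 6]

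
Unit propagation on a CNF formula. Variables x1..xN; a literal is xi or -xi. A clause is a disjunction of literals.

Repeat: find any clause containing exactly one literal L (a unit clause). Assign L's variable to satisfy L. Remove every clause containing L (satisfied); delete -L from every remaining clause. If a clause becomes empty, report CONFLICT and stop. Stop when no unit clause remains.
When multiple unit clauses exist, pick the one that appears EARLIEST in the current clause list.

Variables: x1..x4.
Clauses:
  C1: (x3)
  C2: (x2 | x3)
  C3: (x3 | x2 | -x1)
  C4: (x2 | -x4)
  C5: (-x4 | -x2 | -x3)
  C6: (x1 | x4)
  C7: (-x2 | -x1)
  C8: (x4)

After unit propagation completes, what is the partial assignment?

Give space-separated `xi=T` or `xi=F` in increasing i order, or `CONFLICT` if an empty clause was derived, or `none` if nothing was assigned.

unit clause [3] forces x3=T; simplify:
  drop -3 from [-4, -2, -3] -> [-4, -2]
  satisfied 3 clause(s); 5 remain; assigned so far: [3]
unit clause [4] forces x4=T; simplify:
  drop -4 from [2, -4] -> [2]
  drop -4 from [-4, -2] -> [-2]
  satisfied 2 clause(s); 3 remain; assigned so far: [3, 4]
unit clause [2] forces x2=T; simplify:
  drop -2 from [-2] -> [] (empty!)
  drop -2 from [-2, -1] -> [-1]
  satisfied 1 clause(s); 2 remain; assigned so far: [2, 3, 4]
CONFLICT (empty clause)

Answer: CONFLICT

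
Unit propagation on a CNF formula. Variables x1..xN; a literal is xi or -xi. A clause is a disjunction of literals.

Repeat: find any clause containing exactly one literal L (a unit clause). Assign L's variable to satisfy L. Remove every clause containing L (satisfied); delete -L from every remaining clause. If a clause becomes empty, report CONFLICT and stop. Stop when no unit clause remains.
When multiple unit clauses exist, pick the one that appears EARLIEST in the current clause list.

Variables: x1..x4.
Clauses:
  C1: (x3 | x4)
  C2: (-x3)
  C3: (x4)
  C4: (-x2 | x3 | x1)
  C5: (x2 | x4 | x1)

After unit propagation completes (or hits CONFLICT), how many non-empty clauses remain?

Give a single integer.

unit clause [-3] forces x3=F; simplify:
  drop 3 from [3, 4] -> [4]
  drop 3 from [-2, 3, 1] -> [-2, 1]
  satisfied 1 clause(s); 4 remain; assigned so far: [3]
unit clause [4] forces x4=T; simplify:
  satisfied 3 clause(s); 1 remain; assigned so far: [3, 4]

Answer: 1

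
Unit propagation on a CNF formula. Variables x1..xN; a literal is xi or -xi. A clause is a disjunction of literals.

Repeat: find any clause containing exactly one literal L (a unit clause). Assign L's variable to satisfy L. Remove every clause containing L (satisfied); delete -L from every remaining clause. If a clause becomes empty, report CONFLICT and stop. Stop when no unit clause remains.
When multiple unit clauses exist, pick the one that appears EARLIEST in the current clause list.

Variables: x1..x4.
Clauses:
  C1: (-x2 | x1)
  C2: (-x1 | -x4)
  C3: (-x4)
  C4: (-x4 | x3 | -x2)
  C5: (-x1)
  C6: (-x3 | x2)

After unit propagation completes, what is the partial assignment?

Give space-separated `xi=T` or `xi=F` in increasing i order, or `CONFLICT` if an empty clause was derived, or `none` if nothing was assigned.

Answer: x1=F x2=F x3=F x4=F

Derivation:
unit clause [-4] forces x4=F; simplify:
  satisfied 3 clause(s); 3 remain; assigned so far: [4]
unit clause [-1] forces x1=F; simplify:
  drop 1 from [-2, 1] -> [-2]
  satisfied 1 clause(s); 2 remain; assigned so far: [1, 4]
unit clause [-2] forces x2=F; simplify:
  drop 2 from [-3, 2] -> [-3]
  satisfied 1 clause(s); 1 remain; assigned so far: [1, 2, 4]
unit clause [-3] forces x3=F; simplify:
  satisfied 1 clause(s); 0 remain; assigned so far: [1, 2, 3, 4]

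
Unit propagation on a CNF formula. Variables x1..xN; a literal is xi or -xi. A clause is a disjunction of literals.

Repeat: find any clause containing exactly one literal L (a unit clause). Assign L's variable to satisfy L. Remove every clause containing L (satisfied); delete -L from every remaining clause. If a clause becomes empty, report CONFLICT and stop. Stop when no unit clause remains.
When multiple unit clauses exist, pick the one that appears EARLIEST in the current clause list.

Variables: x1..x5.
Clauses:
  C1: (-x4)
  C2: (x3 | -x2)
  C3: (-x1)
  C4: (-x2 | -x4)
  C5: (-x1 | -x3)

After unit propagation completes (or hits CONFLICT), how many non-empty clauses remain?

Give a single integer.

Answer: 1

Derivation:
unit clause [-4] forces x4=F; simplify:
  satisfied 2 clause(s); 3 remain; assigned so far: [4]
unit clause [-1] forces x1=F; simplify:
  satisfied 2 clause(s); 1 remain; assigned so far: [1, 4]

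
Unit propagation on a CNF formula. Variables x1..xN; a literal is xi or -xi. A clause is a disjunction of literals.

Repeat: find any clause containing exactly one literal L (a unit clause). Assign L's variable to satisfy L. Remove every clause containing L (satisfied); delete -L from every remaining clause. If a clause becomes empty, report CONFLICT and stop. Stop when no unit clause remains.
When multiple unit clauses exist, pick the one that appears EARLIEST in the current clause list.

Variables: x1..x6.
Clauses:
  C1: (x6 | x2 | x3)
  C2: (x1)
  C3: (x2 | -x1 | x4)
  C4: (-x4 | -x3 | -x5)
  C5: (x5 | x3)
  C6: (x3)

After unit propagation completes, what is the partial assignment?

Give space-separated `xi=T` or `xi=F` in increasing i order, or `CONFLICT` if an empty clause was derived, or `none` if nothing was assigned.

Answer: x1=T x3=T

Derivation:
unit clause [1] forces x1=T; simplify:
  drop -1 from [2, -1, 4] -> [2, 4]
  satisfied 1 clause(s); 5 remain; assigned so far: [1]
unit clause [3] forces x3=T; simplify:
  drop -3 from [-4, -3, -5] -> [-4, -5]
  satisfied 3 clause(s); 2 remain; assigned so far: [1, 3]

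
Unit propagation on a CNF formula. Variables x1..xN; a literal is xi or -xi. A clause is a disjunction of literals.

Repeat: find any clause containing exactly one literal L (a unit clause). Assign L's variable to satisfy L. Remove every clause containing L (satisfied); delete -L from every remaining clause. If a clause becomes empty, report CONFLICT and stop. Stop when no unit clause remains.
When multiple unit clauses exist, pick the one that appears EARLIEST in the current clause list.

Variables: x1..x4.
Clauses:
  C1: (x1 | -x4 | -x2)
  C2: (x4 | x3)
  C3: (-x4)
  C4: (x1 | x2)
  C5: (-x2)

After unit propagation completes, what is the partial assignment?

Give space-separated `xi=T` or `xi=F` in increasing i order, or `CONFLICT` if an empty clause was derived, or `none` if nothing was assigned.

Answer: x1=T x2=F x3=T x4=F

Derivation:
unit clause [-4] forces x4=F; simplify:
  drop 4 from [4, 3] -> [3]
  satisfied 2 clause(s); 3 remain; assigned so far: [4]
unit clause [3] forces x3=T; simplify:
  satisfied 1 clause(s); 2 remain; assigned so far: [3, 4]
unit clause [-2] forces x2=F; simplify:
  drop 2 from [1, 2] -> [1]
  satisfied 1 clause(s); 1 remain; assigned so far: [2, 3, 4]
unit clause [1] forces x1=T; simplify:
  satisfied 1 clause(s); 0 remain; assigned so far: [1, 2, 3, 4]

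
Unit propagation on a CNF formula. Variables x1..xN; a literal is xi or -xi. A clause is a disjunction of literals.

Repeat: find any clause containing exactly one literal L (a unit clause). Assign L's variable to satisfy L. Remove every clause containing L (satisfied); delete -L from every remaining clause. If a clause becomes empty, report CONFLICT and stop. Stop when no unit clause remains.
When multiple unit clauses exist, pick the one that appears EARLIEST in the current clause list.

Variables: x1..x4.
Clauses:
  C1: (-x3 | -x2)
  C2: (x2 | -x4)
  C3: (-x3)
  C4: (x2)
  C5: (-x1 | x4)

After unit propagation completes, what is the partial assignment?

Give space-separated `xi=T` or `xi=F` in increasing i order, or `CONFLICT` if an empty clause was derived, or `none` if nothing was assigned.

unit clause [-3] forces x3=F; simplify:
  satisfied 2 clause(s); 3 remain; assigned so far: [3]
unit clause [2] forces x2=T; simplify:
  satisfied 2 clause(s); 1 remain; assigned so far: [2, 3]

Answer: x2=T x3=F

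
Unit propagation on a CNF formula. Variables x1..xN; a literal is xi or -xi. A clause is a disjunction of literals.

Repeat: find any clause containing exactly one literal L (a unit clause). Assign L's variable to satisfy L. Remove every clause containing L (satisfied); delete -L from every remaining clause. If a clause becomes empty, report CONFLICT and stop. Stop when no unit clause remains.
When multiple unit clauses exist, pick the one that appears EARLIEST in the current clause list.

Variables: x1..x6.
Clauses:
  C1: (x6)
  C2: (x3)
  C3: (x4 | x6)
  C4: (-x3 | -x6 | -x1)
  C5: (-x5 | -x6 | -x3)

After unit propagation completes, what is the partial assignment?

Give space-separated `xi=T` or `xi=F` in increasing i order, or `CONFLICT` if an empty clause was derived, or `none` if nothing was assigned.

unit clause [6] forces x6=T; simplify:
  drop -6 from [-3, -6, -1] -> [-3, -1]
  drop -6 from [-5, -6, -3] -> [-5, -3]
  satisfied 2 clause(s); 3 remain; assigned so far: [6]
unit clause [3] forces x3=T; simplify:
  drop -3 from [-3, -1] -> [-1]
  drop -3 from [-5, -3] -> [-5]
  satisfied 1 clause(s); 2 remain; assigned so far: [3, 6]
unit clause [-1] forces x1=F; simplify:
  satisfied 1 clause(s); 1 remain; assigned so far: [1, 3, 6]
unit clause [-5] forces x5=F; simplify:
  satisfied 1 clause(s); 0 remain; assigned so far: [1, 3, 5, 6]

Answer: x1=F x3=T x5=F x6=T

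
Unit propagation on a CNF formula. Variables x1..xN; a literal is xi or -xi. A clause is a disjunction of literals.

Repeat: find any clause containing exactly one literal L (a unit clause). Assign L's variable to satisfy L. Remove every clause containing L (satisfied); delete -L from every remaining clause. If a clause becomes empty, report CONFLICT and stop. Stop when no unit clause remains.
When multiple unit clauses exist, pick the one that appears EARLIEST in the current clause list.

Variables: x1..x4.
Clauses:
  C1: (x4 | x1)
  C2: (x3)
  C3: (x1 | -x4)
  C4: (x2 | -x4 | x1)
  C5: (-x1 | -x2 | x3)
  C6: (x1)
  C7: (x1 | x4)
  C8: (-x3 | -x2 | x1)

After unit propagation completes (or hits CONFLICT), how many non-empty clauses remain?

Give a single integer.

Answer: 0

Derivation:
unit clause [3] forces x3=T; simplify:
  drop -3 from [-3, -2, 1] -> [-2, 1]
  satisfied 2 clause(s); 6 remain; assigned so far: [3]
unit clause [1] forces x1=T; simplify:
  satisfied 6 clause(s); 0 remain; assigned so far: [1, 3]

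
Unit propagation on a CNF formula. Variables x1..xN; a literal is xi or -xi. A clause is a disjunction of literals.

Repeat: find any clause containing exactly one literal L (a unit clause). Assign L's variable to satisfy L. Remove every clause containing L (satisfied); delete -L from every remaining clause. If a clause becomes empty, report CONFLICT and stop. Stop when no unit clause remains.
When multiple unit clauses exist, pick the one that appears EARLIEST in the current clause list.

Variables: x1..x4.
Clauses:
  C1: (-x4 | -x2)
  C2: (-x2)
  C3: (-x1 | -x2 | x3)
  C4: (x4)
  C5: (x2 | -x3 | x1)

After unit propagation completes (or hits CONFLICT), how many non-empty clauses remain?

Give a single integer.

Answer: 1

Derivation:
unit clause [-2] forces x2=F; simplify:
  drop 2 from [2, -3, 1] -> [-3, 1]
  satisfied 3 clause(s); 2 remain; assigned so far: [2]
unit clause [4] forces x4=T; simplify:
  satisfied 1 clause(s); 1 remain; assigned so far: [2, 4]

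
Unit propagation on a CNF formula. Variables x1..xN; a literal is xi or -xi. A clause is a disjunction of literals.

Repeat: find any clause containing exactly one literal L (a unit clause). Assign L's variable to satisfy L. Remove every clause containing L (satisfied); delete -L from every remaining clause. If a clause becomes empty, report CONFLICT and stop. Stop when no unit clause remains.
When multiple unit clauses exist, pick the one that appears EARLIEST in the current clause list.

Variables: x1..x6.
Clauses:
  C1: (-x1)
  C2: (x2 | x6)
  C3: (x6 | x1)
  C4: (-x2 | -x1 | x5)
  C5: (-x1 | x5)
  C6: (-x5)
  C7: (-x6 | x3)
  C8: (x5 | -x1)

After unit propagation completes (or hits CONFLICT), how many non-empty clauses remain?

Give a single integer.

Answer: 0

Derivation:
unit clause [-1] forces x1=F; simplify:
  drop 1 from [6, 1] -> [6]
  satisfied 4 clause(s); 4 remain; assigned so far: [1]
unit clause [6] forces x6=T; simplify:
  drop -6 from [-6, 3] -> [3]
  satisfied 2 clause(s); 2 remain; assigned so far: [1, 6]
unit clause [-5] forces x5=F; simplify:
  satisfied 1 clause(s); 1 remain; assigned so far: [1, 5, 6]
unit clause [3] forces x3=T; simplify:
  satisfied 1 clause(s); 0 remain; assigned so far: [1, 3, 5, 6]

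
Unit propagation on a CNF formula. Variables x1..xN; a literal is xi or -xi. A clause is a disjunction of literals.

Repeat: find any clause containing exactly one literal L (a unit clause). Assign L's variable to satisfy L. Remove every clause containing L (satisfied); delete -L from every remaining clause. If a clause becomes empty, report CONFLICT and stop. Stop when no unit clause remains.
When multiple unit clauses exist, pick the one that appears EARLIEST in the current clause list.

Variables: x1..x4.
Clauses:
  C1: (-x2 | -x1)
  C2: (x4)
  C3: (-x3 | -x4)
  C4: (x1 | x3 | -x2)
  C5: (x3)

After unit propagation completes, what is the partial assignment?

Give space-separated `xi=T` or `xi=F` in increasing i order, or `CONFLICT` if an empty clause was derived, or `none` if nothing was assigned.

unit clause [4] forces x4=T; simplify:
  drop -4 from [-3, -4] -> [-3]
  satisfied 1 clause(s); 4 remain; assigned so far: [4]
unit clause [-3] forces x3=F; simplify:
  drop 3 from [1, 3, -2] -> [1, -2]
  drop 3 from [3] -> [] (empty!)
  satisfied 1 clause(s); 3 remain; assigned so far: [3, 4]
CONFLICT (empty clause)

Answer: CONFLICT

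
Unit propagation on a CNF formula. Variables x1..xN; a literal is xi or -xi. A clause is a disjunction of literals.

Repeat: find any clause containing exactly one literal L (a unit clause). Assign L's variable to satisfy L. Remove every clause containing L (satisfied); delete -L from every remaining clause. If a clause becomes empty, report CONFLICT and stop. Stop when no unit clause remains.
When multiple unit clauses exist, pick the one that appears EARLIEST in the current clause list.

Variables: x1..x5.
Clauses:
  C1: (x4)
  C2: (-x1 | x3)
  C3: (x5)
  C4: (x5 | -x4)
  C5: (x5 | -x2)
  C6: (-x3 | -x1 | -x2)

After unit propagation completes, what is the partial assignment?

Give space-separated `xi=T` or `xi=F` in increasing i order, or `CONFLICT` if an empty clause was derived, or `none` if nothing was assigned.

Answer: x4=T x5=T

Derivation:
unit clause [4] forces x4=T; simplify:
  drop -4 from [5, -4] -> [5]
  satisfied 1 clause(s); 5 remain; assigned so far: [4]
unit clause [5] forces x5=T; simplify:
  satisfied 3 clause(s); 2 remain; assigned so far: [4, 5]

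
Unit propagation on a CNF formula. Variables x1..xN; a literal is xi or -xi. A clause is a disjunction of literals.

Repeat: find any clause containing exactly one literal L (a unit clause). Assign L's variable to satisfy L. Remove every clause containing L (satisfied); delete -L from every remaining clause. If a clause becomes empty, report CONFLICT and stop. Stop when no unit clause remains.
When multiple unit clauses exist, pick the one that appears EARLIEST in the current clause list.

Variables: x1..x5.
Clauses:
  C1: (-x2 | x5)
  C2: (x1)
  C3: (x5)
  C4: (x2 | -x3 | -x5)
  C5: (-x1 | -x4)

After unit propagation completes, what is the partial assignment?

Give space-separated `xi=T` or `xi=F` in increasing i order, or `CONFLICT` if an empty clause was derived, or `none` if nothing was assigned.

unit clause [1] forces x1=T; simplify:
  drop -1 from [-1, -4] -> [-4]
  satisfied 1 clause(s); 4 remain; assigned so far: [1]
unit clause [5] forces x5=T; simplify:
  drop -5 from [2, -3, -5] -> [2, -3]
  satisfied 2 clause(s); 2 remain; assigned so far: [1, 5]
unit clause [-4] forces x4=F; simplify:
  satisfied 1 clause(s); 1 remain; assigned so far: [1, 4, 5]

Answer: x1=T x4=F x5=T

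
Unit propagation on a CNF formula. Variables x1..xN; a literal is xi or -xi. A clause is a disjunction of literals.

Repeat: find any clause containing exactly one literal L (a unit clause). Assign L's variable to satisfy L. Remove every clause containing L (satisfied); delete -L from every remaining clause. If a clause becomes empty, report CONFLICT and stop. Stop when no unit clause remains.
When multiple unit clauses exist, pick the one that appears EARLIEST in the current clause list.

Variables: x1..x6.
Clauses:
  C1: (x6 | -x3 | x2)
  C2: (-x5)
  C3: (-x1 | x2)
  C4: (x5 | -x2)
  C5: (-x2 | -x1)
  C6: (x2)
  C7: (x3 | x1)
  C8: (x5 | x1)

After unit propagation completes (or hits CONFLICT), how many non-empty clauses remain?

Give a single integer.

Answer: 4

Derivation:
unit clause [-5] forces x5=F; simplify:
  drop 5 from [5, -2] -> [-2]
  drop 5 from [5, 1] -> [1]
  satisfied 1 clause(s); 7 remain; assigned so far: [5]
unit clause [-2] forces x2=F; simplify:
  drop 2 from [6, -3, 2] -> [6, -3]
  drop 2 from [-1, 2] -> [-1]
  drop 2 from [2] -> [] (empty!)
  satisfied 2 clause(s); 5 remain; assigned so far: [2, 5]
CONFLICT (empty clause)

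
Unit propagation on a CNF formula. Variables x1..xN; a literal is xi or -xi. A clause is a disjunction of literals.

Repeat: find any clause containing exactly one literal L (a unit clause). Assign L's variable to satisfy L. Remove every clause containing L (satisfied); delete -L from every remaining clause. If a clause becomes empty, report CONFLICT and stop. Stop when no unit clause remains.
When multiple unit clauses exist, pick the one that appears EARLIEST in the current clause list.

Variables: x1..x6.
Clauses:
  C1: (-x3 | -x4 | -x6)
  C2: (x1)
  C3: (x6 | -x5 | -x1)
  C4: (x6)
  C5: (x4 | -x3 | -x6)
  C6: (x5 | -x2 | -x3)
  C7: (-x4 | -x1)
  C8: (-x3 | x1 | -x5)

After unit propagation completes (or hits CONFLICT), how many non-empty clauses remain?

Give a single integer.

Answer: 0

Derivation:
unit clause [1] forces x1=T; simplify:
  drop -1 from [6, -5, -1] -> [6, -5]
  drop -1 from [-4, -1] -> [-4]
  satisfied 2 clause(s); 6 remain; assigned so far: [1]
unit clause [6] forces x6=T; simplify:
  drop -6 from [-3, -4, -6] -> [-3, -4]
  drop -6 from [4, -3, -6] -> [4, -3]
  satisfied 2 clause(s); 4 remain; assigned so far: [1, 6]
unit clause [-4] forces x4=F; simplify:
  drop 4 from [4, -3] -> [-3]
  satisfied 2 clause(s); 2 remain; assigned so far: [1, 4, 6]
unit clause [-3] forces x3=F; simplify:
  satisfied 2 clause(s); 0 remain; assigned so far: [1, 3, 4, 6]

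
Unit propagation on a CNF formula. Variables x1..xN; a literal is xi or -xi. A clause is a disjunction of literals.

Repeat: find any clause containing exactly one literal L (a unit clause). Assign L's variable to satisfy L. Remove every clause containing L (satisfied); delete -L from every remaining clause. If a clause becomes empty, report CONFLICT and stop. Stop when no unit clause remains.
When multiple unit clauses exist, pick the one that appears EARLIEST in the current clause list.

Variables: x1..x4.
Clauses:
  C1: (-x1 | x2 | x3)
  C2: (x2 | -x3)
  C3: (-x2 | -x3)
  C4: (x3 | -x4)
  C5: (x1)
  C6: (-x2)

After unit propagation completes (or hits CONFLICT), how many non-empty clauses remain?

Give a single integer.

unit clause [1] forces x1=T; simplify:
  drop -1 from [-1, 2, 3] -> [2, 3]
  satisfied 1 clause(s); 5 remain; assigned so far: [1]
unit clause [-2] forces x2=F; simplify:
  drop 2 from [2, 3] -> [3]
  drop 2 from [2, -3] -> [-3]
  satisfied 2 clause(s); 3 remain; assigned so far: [1, 2]
unit clause [3] forces x3=T; simplify:
  drop -3 from [-3] -> [] (empty!)
  satisfied 2 clause(s); 1 remain; assigned so far: [1, 2, 3]
CONFLICT (empty clause)

Answer: 0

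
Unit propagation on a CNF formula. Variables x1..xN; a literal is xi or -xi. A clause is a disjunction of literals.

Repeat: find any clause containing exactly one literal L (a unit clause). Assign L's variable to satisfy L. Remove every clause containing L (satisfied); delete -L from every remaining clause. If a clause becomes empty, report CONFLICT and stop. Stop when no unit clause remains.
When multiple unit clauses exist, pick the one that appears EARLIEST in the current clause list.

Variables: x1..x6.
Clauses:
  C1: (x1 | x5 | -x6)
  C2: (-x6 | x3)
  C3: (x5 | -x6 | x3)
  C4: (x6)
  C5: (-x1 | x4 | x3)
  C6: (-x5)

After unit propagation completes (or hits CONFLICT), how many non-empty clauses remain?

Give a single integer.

unit clause [6] forces x6=T; simplify:
  drop -6 from [1, 5, -6] -> [1, 5]
  drop -6 from [-6, 3] -> [3]
  drop -6 from [5, -6, 3] -> [5, 3]
  satisfied 1 clause(s); 5 remain; assigned so far: [6]
unit clause [3] forces x3=T; simplify:
  satisfied 3 clause(s); 2 remain; assigned so far: [3, 6]
unit clause [-5] forces x5=F; simplify:
  drop 5 from [1, 5] -> [1]
  satisfied 1 clause(s); 1 remain; assigned so far: [3, 5, 6]
unit clause [1] forces x1=T; simplify:
  satisfied 1 clause(s); 0 remain; assigned so far: [1, 3, 5, 6]

Answer: 0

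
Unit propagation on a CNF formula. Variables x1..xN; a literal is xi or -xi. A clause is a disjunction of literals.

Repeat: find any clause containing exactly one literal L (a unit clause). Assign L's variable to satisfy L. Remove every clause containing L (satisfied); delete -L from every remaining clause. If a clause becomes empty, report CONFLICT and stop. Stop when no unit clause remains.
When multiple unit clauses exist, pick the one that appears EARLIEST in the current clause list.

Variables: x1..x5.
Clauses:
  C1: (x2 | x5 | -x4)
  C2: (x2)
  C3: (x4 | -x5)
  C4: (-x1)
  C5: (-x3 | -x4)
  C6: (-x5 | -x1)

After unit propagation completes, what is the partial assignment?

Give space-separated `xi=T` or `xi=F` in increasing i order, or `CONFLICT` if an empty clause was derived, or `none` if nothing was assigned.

Answer: x1=F x2=T

Derivation:
unit clause [2] forces x2=T; simplify:
  satisfied 2 clause(s); 4 remain; assigned so far: [2]
unit clause [-1] forces x1=F; simplify:
  satisfied 2 clause(s); 2 remain; assigned so far: [1, 2]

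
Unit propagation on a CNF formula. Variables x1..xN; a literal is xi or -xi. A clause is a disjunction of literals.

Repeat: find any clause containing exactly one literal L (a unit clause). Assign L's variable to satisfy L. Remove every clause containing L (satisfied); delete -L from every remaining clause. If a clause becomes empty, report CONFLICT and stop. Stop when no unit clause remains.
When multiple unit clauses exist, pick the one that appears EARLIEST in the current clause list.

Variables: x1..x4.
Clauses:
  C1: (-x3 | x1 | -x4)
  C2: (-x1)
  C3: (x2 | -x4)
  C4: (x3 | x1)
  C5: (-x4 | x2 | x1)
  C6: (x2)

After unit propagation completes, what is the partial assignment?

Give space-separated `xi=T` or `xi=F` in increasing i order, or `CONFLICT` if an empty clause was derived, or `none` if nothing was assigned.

Answer: x1=F x2=T x3=T x4=F

Derivation:
unit clause [-1] forces x1=F; simplify:
  drop 1 from [-3, 1, -4] -> [-3, -4]
  drop 1 from [3, 1] -> [3]
  drop 1 from [-4, 2, 1] -> [-4, 2]
  satisfied 1 clause(s); 5 remain; assigned so far: [1]
unit clause [3] forces x3=T; simplify:
  drop -3 from [-3, -4] -> [-4]
  satisfied 1 clause(s); 4 remain; assigned so far: [1, 3]
unit clause [-4] forces x4=F; simplify:
  satisfied 3 clause(s); 1 remain; assigned so far: [1, 3, 4]
unit clause [2] forces x2=T; simplify:
  satisfied 1 clause(s); 0 remain; assigned so far: [1, 2, 3, 4]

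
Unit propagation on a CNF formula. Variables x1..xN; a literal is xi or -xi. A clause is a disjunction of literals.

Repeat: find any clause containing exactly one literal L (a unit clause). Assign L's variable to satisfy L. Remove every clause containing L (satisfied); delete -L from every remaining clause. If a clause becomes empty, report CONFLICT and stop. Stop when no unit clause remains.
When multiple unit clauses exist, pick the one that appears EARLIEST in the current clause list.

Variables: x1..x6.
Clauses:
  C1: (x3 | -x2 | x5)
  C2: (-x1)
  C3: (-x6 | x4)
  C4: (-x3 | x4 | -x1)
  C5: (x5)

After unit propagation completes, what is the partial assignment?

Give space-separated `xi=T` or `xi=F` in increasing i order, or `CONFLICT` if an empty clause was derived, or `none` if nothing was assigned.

unit clause [-1] forces x1=F; simplify:
  satisfied 2 clause(s); 3 remain; assigned so far: [1]
unit clause [5] forces x5=T; simplify:
  satisfied 2 clause(s); 1 remain; assigned so far: [1, 5]

Answer: x1=F x5=T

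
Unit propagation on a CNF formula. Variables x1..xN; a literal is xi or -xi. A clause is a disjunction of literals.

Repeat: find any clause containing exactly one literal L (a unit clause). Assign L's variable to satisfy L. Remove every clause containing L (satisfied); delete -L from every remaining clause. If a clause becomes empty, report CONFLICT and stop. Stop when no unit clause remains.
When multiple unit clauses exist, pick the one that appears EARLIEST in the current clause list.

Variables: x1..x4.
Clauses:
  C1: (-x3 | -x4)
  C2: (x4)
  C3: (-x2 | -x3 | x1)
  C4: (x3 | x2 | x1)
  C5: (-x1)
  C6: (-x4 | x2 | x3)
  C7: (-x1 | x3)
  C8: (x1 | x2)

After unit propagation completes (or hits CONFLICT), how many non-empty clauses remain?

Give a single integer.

unit clause [4] forces x4=T; simplify:
  drop -4 from [-3, -4] -> [-3]
  drop -4 from [-4, 2, 3] -> [2, 3]
  satisfied 1 clause(s); 7 remain; assigned so far: [4]
unit clause [-3] forces x3=F; simplify:
  drop 3 from [3, 2, 1] -> [2, 1]
  drop 3 from [2, 3] -> [2]
  drop 3 from [-1, 3] -> [-1]
  satisfied 2 clause(s); 5 remain; assigned so far: [3, 4]
unit clause [-1] forces x1=F; simplify:
  drop 1 from [2, 1] -> [2]
  drop 1 from [1, 2] -> [2]
  satisfied 2 clause(s); 3 remain; assigned so far: [1, 3, 4]
unit clause [2] forces x2=T; simplify:
  satisfied 3 clause(s); 0 remain; assigned so far: [1, 2, 3, 4]

Answer: 0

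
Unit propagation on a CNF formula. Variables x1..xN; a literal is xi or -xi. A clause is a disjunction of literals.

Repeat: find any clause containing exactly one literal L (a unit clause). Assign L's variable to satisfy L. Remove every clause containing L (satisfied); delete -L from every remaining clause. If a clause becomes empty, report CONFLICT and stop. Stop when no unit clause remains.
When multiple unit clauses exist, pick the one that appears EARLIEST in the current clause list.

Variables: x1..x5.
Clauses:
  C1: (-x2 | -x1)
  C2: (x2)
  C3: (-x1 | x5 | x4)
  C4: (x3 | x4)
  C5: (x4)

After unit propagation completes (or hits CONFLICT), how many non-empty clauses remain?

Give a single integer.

Answer: 0

Derivation:
unit clause [2] forces x2=T; simplify:
  drop -2 from [-2, -1] -> [-1]
  satisfied 1 clause(s); 4 remain; assigned so far: [2]
unit clause [-1] forces x1=F; simplify:
  satisfied 2 clause(s); 2 remain; assigned so far: [1, 2]
unit clause [4] forces x4=T; simplify:
  satisfied 2 clause(s); 0 remain; assigned so far: [1, 2, 4]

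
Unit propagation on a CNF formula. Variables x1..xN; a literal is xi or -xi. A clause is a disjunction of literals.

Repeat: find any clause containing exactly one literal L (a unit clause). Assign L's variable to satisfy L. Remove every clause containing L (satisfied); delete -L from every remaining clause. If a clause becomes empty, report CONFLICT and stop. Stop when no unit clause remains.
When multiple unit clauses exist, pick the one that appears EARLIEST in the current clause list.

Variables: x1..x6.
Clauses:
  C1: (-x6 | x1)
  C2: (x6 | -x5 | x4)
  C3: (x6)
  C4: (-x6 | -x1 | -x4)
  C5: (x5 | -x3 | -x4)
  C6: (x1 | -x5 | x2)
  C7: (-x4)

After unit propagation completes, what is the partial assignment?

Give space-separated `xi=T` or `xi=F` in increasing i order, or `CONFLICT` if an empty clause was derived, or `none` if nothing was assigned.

unit clause [6] forces x6=T; simplify:
  drop -6 from [-6, 1] -> [1]
  drop -6 from [-6, -1, -4] -> [-1, -4]
  satisfied 2 clause(s); 5 remain; assigned so far: [6]
unit clause [1] forces x1=T; simplify:
  drop -1 from [-1, -4] -> [-4]
  satisfied 2 clause(s); 3 remain; assigned so far: [1, 6]
unit clause [-4] forces x4=F; simplify:
  satisfied 3 clause(s); 0 remain; assigned so far: [1, 4, 6]

Answer: x1=T x4=F x6=T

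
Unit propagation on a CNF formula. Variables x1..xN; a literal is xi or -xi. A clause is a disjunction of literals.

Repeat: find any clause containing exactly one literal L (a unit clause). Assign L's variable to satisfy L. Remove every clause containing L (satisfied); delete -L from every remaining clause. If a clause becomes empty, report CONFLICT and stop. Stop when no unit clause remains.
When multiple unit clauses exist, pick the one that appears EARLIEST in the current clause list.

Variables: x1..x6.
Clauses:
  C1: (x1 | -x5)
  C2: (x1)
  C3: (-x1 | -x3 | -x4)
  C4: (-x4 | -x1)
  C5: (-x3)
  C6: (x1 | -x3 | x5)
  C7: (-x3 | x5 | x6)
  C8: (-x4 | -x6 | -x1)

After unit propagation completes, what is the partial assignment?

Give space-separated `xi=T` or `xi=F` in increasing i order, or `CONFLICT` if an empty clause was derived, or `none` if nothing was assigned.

Answer: x1=T x3=F x4=F

Derivation:
unit clause [1] forces x1=T; simplify:
  drop -1 from [-1, -3, -4] -> [-3, -4]
  drop -1 from [-4, -1] -> [-4]
  drop -1 from [-4, -6, -1] -> [-4, -6]
  satisfied 3 clause(s); 5 remain; assigned so far: [1]
unit clause [-4] forces x4=F; simplify:
  satisfied 3 clause(s); 2 remain; assigned so far: [1, 4]
unit clause [-3] forces x3=F; simplify:
  satisfied 2 clause(s); 0 remain; assigned so far: [1, 3, 4]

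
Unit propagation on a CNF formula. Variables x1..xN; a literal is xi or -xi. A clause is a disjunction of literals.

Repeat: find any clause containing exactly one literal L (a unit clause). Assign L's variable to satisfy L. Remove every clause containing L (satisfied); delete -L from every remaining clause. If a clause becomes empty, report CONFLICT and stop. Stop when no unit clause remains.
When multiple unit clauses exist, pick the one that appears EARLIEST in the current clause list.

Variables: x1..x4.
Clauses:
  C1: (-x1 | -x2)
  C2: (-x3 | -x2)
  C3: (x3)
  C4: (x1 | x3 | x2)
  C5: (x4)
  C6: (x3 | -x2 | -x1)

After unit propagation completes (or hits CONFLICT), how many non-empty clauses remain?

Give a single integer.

unit clause [3] forces x3=T; simplify:
  drop -3 from [-3, -2] -> [-2]
  satisfied 3 clause(s); 3 remain; assigned so far: [3]
unit clause [-2] forces x2=F; simplify:
  satisfied 2 clause(s); 1 remain; assigned so far: [2, 3]
unit clause [4] forces x4=T; simplify:
  satisfied 1 clause(s); 0 remain; assigned so far: [2, 3, 4]

Answer: 0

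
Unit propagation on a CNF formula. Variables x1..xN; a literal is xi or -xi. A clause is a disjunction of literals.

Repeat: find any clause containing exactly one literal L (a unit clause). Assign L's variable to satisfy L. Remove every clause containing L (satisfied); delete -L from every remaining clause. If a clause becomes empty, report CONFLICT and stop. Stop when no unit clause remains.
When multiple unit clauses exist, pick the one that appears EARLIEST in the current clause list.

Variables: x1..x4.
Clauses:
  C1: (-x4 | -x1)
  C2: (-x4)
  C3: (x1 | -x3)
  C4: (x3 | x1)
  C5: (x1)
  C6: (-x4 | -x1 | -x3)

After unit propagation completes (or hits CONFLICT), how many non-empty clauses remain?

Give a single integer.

Answer: 0

Derivation:
unit clause [-4] forces x4=F; simplify:
  satisfied 3 clause(s); 3 remain; assigned so far: [4]
unit clause [1] forces x1=T; simplify:
  satisfied 3 clause(s); 0 remain; assigned so far: [1, 4]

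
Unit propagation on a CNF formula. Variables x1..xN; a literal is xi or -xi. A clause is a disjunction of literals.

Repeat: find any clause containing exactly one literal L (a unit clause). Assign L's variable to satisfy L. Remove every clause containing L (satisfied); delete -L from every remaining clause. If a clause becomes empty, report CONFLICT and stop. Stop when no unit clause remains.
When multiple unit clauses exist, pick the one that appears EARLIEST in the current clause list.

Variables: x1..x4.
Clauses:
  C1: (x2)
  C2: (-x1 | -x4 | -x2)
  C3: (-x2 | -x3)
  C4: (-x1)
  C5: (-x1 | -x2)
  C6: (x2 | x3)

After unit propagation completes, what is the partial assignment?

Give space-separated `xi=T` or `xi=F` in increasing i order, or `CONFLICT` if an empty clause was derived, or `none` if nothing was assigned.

Answer: x1=F x2=T x3=F

Derivation:
unit clause [2] forces x2=T; simplify:
  drop -2 from [-1, -4, -2] -> [-1, -4]
  drop -2 from [-2, -3] -> [-3]
  drop -2 from [-1, -2] -> [-1]
  satisfied 2 clause(s); 4 remain; assigned so far: [2]
unit clause [-3] forces x3=F; simplify:
  satisfied 1 clause(s); 3 remain; assigned so far: [2, 3]
unit clause [-1] forces x1=F; simplify:
  satisfied 3 clause(s); 0 remain; assigned so far: [1, 2, 3]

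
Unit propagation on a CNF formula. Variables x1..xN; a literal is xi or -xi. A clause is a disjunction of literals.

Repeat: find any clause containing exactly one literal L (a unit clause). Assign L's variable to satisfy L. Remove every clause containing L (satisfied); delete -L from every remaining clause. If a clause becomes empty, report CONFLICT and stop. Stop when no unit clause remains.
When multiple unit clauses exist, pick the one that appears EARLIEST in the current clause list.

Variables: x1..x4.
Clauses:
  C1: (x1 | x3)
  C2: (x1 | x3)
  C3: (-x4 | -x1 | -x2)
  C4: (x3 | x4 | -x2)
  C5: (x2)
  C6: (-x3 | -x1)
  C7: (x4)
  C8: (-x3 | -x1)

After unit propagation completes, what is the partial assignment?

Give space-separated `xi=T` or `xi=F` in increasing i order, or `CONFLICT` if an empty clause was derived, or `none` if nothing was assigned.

Answer: x1=F x2=T x3=T x4=T

Derivation:
unit clause [2] forces x2=T; simplify:
  drop -2 from [-4, -1, -2] -> [-4, -1]
  drop -2 from [3, 4, -2] -> [3, 4]
  satisfied 1 clause(s); 7 remain; assigned so far: [2]
unit clause [4] forces x4=T; simplify:
  drop -4 from [-4, -1] -> [-1]
  satisfied 2 clause(s); 5 remain; assigned so far: [2, 4]
unit clause [-1] forces x1=F; simplify:
  drop 1 from [1, 3] -> [3]
  drop 1 from [1, 3] -> [3]
  satisfied 3 clause(s); 2 remain; assigned so far: [1, 2, 4]
unit clause [3] forces x3=T; simplify:
  satisfied 2 clause(s); 0 remain; assigned so far: [1, 2, 3, 4]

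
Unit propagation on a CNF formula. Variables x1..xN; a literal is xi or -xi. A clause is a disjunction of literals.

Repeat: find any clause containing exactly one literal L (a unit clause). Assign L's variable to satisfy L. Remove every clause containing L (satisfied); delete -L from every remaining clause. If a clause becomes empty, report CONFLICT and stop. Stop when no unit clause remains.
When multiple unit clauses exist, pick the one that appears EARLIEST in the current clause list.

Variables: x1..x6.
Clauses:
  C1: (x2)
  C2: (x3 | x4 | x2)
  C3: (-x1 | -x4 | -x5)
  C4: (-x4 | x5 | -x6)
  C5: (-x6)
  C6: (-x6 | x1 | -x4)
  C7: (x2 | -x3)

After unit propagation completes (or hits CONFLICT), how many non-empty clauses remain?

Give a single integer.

unit clause [2] forces x2=T; simplify:
  satisfied 3 clause(s); 4 remain; assigned so far: [2]
unit clause [-6] forces x6=F; simplify:
  satisfied 3 clause(s); 1 remain; assigned so far: [2, 6]

Answer: 1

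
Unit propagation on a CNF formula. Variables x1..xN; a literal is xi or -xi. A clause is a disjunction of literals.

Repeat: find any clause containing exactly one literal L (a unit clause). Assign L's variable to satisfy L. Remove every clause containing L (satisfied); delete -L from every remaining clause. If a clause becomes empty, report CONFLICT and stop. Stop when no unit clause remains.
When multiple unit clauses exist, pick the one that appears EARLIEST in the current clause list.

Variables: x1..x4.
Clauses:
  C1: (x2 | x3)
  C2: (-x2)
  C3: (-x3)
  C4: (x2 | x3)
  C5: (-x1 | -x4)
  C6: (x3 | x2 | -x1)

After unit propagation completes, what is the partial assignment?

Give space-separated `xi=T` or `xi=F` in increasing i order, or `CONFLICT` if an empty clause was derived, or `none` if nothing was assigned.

unit clause [-2] forces x2=F; simplify:
  drop 2 from [2, 3] -> [3]
  drop 2 from [2, 3] -> [3]
  drop 2 from [3, 2, -1] -> [3, -1]
  satisfied 1 clause(s); 5 remain; assigned so far: [2]
unit clause [3] forces x3=T; simplify:
  drop -3 from [-3] -> [] (empty!)
  satisfied 3 clause(s); 2 remain; assigned so far: [2, 3]
CONFLICT (empty clause)

Answer: CONFLICT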